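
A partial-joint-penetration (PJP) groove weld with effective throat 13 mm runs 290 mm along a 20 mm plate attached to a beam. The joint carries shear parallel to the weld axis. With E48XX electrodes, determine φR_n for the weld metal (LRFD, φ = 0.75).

E48XX → F_EXX = 480 MPa.
Effective throat (given) t_e = 13 mm.
A_we = 13 × 290 = 3770 mm².
F_nw = 0.6 F_EXX = 288 MPa.
φR_n = 0.75 × 288 × 3770 × 10⁻³ = 814.3 kN.

φR_n ≈ 814 kN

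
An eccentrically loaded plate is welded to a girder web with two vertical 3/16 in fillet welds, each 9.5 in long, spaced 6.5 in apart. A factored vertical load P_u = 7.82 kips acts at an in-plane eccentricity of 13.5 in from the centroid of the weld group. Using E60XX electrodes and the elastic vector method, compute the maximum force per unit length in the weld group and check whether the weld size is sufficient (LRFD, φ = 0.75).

f_max ≈ 2.03 kip/in; adequate

E60XX → F_EXX = 60 ksi.
Total weld length L_w = 19 in. Treat welds as unit-width lines.
Polar moment about centroid: J = 2[d³/12 + d(b/2)²] = 2[9.5³/12 + 9.5×3.25²] = 343.6 in³.
Direct shear f_v = P/L_w = 7.82 / 19 = 0.4116 kip/in (vertical).
Torsion M = P·e = 7.82 × 13.5 = 105.57 kip·in.
Critical point at (x, y) = (3.25, 4.75) from centroid. f_tx = M·y/J = 1.459 kip/in; f_ty = M·x/J = 0.9986 kip/in.
Resultant f_max = √[f_tx² + (f_v + f_ty)²] = √[1.459² + (0.4116 + 0.9986)²] = 2.029 kip/in.
Capacity per unit length: φr_n = 0.75 × 0.6 × 60 × (0.707 × 0.1875) = 3.579 kip/in.
2.029 ≤ 3.579 → adequate.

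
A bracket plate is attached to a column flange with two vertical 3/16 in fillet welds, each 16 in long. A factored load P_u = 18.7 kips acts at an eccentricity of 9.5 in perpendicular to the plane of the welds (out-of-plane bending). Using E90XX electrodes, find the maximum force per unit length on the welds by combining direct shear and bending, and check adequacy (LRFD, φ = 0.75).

E90XX → F_EXX = 90 ksi.
L_w = 2 × 16 = 32 in; section modulus (unit throat) S = 2 × L²/6 = 85.33 in².
Direct shear f_v = P/L_w = 18.7/32 = 0.5844 kip/in.
Moment M = P × e = 18.7 × 9.5 = 177.65 kip·in; bending f_b = M/S = 2.082 kip/in.
f_max = √(f_v² + f_b²) = √(0.5844² + 2.082²) = 2.162 kip/in.
φr_n = 0.75 × 0.6 × 90 × (0.707 × 0.1875) = 5.369 kip/in → adequate.

f_max ≈ 2.16 kip/in; adequate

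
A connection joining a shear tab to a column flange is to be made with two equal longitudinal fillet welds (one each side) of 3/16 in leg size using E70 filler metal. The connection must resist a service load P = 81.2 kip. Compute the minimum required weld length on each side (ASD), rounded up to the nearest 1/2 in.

L = 15 in on each side

E70XX → F_EXX = 70 ksi.
Throat t_e = 0.707 × 0.1875 = 0.1326 in.
r_n/Ω = (0.6 × 70 × 0.1326) / 2.0 = 2.784 kip/in.
L_req = P / (r_n/Ω) = 81.2 / 2.784 = 29.17 in total.
Per side: 29.17 / 2 = 14.58 in.
Round up → use L = 15 in on each side.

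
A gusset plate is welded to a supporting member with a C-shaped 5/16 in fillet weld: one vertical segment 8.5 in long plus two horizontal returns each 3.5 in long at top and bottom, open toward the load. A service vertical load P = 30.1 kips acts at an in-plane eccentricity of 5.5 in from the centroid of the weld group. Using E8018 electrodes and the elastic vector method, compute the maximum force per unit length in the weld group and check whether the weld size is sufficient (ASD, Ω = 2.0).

E80XX → F_EXX = 80 ksi.
Total weld length L_w = 15.5 in. Treat welds as unit-width lines.
Centroid: x̄ = 2×3.5×1.75 / 15.5 = 0.7903 in from the vertical weld.
Polar moment about centroid: J = I_x + I_y = [8.5³/12 + 2×3.5×4.25²] + [8.5×0.7903² + 2(3.5³/12 + 3.5×0.9597²)] = 196.5 in³.
Direct shear f_v = P/L_w = 30.1 / 15.5 = 1.942 kip/in (vertical).
Torsion M = P·e = 30.1 × 5.5 = 165.55 kip·in.
Critical point at (x, y) = (2.71, 4.25) from centroid. f_tx = M·y/J = 3.58 kip/in; f_ty = M·x/J = 2.283 kip/in.
Resultant f_max = √[f_tx² + (f_v + f_ty)²] = √[3.58² + (1.942 + 2.283)²] = 5.538 kip/in.
Capacity per unit length: r_n/Ω = (1/2.0) × 0.6 × 80 × (0.707 × 0.3125) = 5.302 kip/in.
5.538 > 5.302 → NOT adequate.

f_max ≈ 5.54 kip/in; NOT adequate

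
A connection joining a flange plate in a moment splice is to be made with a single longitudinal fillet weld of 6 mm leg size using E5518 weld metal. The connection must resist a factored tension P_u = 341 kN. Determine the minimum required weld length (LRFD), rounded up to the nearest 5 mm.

L = 325 mm

E55XX → F_EXX = 550 MPa.
Throat t_e = 0.707 × 6 = 4.242 mm.
φr_n = 0.75 × 0.6 × 550 × 4.242 × 10⁻³ = 1.05 kN/mm.
L_req = P_u / φr_n = 341 / 1.05 = 324.8 mm total.
Round up → use L = 325 mm.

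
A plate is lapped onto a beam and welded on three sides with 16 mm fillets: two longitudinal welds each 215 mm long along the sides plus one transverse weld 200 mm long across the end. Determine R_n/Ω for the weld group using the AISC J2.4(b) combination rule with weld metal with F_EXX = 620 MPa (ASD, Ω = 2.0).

R_n/Ω ≈ 1400 kN

t_e = 0.707 × 16 = 11.31 mm.
R_nwl = 0.6 × 620 × 11.31 × 430 × 10⁻³ = 1809 kN (longitudinal, 2 welds).
R_nwt = 0.6 × 620 × 11.31 × 200 × 10⁻³ = 841.6 kN (transverse, base value).
(i) R_nwl + R_nwt = 2651 kN; (ii) 0.85 R_nwl + 1.5 R_nwt = 2800 kN.
R_n = max = 2800 kN [governs: (ii)]; R_n/Ω = 1400 kN.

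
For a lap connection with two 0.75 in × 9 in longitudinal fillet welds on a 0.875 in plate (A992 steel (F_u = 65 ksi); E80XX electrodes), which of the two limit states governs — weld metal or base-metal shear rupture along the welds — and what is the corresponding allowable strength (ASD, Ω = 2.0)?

E80XX → F_EXX = 80 ksi.
t_e = 0.707 × 0.75 = 0.5302 in; L = 18 in.
Weld metal: R_n/Ω = (1/2.0) × 0.6 × 80 × 0.5302 × 18 = 229.1 kips.
Base metal (shear rupture): R_n/Ω = (1/2.0) × 0.6 × 65 × 0.875 × 18 = 307.1 kips.
Governing: weld metal.

R_n/Ω ≈ 229 kips (weld metal governs)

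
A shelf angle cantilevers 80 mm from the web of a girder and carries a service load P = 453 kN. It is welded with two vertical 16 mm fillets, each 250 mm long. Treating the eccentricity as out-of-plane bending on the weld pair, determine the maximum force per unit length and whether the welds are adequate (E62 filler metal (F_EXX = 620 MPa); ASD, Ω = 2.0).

L_w = 2 × 250 = 500 mm; section modulus (unit throat) S = 2 × L²/6 = 20830 mm².
Direct shear f_v = P/L_w = 453×10³/500 = 906 N/mm.
Moment M = P × e = 453×10³ × 80 = 36240000 N·mm; bending f_b = M/S = 1740 N/mm.
f_max = √(f_v² + f_b²) = √(906² + 1740²) = 1961 N/mm.
r_n/Ω = (1/2.0) × 0.6 × 620 × (0.707 × 16) = 2104 N/mm → adequate.

f_max ≈ 1960 N/mm; adequate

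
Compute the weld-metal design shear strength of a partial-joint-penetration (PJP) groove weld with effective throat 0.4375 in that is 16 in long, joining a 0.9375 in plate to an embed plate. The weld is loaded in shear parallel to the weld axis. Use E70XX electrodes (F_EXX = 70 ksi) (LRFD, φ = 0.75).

Effective throat (given) t_e = 0.4375 in.
A_we = 0.4375 × 16 = 7 in².
F_nw = 0.6 F_EXX = 42 ksi.
φR_n = 0.75 × 42 × 7 = 220.5 kips.

φR_n ≈ 220 kips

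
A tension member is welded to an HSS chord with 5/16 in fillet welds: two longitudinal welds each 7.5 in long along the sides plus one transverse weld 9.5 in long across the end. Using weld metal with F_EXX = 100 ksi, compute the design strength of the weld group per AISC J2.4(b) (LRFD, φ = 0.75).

φR_n ≈ 268 kips

t_e = 0.707 × 0.3125 = 0.2209 in.
R_nwl = 0.6 × 100 × 0.2209 × 15 = 198.8 kips (longitudinal, 2 welds).
R_nwt = 0.6 × 100 × 0.2209 × 9.5 = 125.9 kips (transverse, base value).
(i) R_nwl + R_nwt = 324.8 kips; (ii) 0.85 R_nwl + 1.5 R_nwt = 357.9 kips.
R_n = max = 357.9 kips [governs: (ii)]; φR_n = 268.4 kips.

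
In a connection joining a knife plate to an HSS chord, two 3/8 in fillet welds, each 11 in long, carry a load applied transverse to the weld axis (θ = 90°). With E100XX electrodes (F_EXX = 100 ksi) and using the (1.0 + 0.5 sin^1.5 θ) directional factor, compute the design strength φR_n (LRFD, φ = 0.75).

t_e = 0.707 × 0.375 = 0.2651 in; A_we = 0.2651 × 22 = 5.833 in².
Directional factor: 1.0 + 0.5 sin^1.5(90°) = 1.5.
F_nw = 0.6 × 100 × 1.5 = 90 ksi.
φR_n = 0.75 × 90 × 5.833 = 393.7 kip.

φR_n ≈ 394 kip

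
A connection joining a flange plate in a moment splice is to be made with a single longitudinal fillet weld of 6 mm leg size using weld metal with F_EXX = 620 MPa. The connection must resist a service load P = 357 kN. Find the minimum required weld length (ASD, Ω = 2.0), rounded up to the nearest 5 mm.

Throat t_e = 0.707 × 6 = 4.242 mm.
r_n/Ω = (0.6 × 620 × 4.242) / 2.0 = 789 N/mm = 0.789 kN/mm.
L_req = P / (r_n/Ω) = 357 / 0.789 = 452.5 mm total.
Round up → use L = 455 mm.

L = 455 mm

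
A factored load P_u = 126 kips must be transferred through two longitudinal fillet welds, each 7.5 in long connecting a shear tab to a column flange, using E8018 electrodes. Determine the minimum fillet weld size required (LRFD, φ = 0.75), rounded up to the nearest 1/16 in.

w = 3/8 in

E80XX → F_EXX = 80 ksi.
Total weld length L = 15 in.
Required throat t_e = P_u / (φ × 0.6 F_EXX × L) = 126 / (0.75 × 0.6 × 80 × 15) = 0.2333 in.
Required leg w = t_e / 0.707 = 0.33 in → use 3/8 in.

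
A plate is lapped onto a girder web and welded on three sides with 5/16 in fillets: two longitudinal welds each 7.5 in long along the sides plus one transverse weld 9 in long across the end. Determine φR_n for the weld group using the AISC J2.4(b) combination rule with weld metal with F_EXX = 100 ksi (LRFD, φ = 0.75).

t_e = 0.707 × 0.3125 = 0.2209 in.
R_nwl = 0.6 × 100 × 0.2209 × 15 = 198.8 kip (longitudinal, 2 welds).
R_nwt = 0.6 × 100 × 0.2209 × 9 = 119.3 kip (transverse, base value).
(i) R_nwl + R_nwt = 318.1 kip; (ii) 0.85 R_nwl + 1.5 R_nwt = 348 kip.
R_n = max = 348 kip [governs: (ii)]; φR_n = 261 kip.

φR_n ≈ 261 kip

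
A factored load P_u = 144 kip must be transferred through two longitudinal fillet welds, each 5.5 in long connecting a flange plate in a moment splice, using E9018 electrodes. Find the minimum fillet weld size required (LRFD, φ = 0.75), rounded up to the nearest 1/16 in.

w = 1/2 in

E90XX → F_EXX = 90 ksi.
Total weld length L = 11 in.
Required throat t_e = P_u / (φ × 0.6 F_EXX × L) = 144 / (0.75 × 0.6 × 90 × 11) = 0.3232 in.
Required leg w = t_e / 0.707 = 0.4572 in → use 1/2 in.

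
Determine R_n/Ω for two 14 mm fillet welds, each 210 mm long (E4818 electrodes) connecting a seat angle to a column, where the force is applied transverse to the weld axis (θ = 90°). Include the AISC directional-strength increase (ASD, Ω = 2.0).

R_n/Ω ≈ 898 kN

E48XX → F_EXX = 480 MPa.
t_e = 0.707 × 14 = 9.898 mm; A_we = 9.898 × 420 = 4157 mm².
Directional factor: 1.0 + 0.5 sin^1.5(90°) = 1.5.
F_nw = 0.6 × 480 × 1.5 = 432 MPa.
R_n/Ω = (432 × 4157) / 2.0 × 10⁻³ = 897.9 kN.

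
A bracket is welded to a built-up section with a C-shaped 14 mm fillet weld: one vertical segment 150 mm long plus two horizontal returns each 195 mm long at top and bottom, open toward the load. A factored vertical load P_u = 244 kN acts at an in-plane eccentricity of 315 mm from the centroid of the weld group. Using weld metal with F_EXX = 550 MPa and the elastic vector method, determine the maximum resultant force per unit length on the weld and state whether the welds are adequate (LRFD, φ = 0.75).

Total weld length L_w = 540 mm. Treat welds as unit-width lines.
Centroid: x̄ = 2×195×97.5 / 540 = 70.42 mm from the vertical weld.
Polar moment about centroid: J = I_x + I_y = [150³/12 + 2×195×75²] + [150×70.42² + 2(195³/12 + 195×27.08²)] = 4741000 mm³.
Direct shear f_v = P/L_w = 244×10³ / 540 = 451.9 N/mm (vertical).
Torsion M = P·e = 244×10³ × 315 = 76860000 N·mm.
Critical point at (x, y) = (124.6, 75) from centroid. f_tx = M·y/J = 1216 N/mm; f_ty = M·x/J = 2020 N/mm.
Resultant f_max = √[f_tx² + (f_v + f_ty)²] = √[1216² + (451.9 + 2020)²] = 2755 N/mm.
Capacity per unit length: φr_n = 0.75 × 0.6 × 550 × (0.707 × 14) = 2450 N/mm.
2755 > 2450 → NOT adequate.

f_max ≈ 2750 N/mm; NOT adequate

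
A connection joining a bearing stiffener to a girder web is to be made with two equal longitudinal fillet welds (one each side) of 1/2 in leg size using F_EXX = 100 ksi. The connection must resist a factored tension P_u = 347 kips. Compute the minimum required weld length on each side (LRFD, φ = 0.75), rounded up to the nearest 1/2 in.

Throat t_e = 0.707 × 0.5 = 0.3535 in.
φr_n = 0.75 × 0.6 × 100 × 0.3535 = 15.91 kips/in.
L_req = P_u / φr_n = 347 / 15.91 = 21.81 in total.
Per side: 21.81 / 2 = 10.91 in.
Round up → use L = 11 in on each side.

L = 11 in on each side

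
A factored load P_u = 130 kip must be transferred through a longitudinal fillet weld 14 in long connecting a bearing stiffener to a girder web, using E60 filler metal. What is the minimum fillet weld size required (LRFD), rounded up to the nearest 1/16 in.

E60XX → F_EXX = 60 ksi.
Total weld length L = 14 in.
Required throat t_e = P_u / (φ × 0.6 F_EXX × L) = 130 / (0.75 × 0.6 × 60 × 14) = 0.3439 in.
Required leg w = t_e / 0.707 = 0.4864 in → use 1/2 in.

w = 1/2 in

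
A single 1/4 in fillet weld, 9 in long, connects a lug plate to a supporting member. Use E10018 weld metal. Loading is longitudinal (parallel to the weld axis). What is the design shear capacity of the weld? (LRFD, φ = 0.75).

E100XX → F_EXX = 100 ksi.
Effective throat t_e = 0.707 × 0.25 = 0.1767 in.
Total length L = 9 in; A_we = 0.1767 × 9 = 1.591 in².
F_nw = 0.6 F_EXX = 0.6 × 100 = 60 ksi.
φR_n = 0.75 × 60 × 1.591 = 71.58 kips.

φR_n ≈ 71.6 kips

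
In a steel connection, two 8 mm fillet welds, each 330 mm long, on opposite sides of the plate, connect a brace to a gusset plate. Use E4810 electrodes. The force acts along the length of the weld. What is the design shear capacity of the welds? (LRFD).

E48XX → F_EXX = 480 MPa.
Effective throat t_e = 0.707 × 8 = 5.656 mm.
Total length L = 660 mm; A_we = 5.656 × 660 = 3733 mm².
F_nw = 0.6 F_EXX = 0.6 × 480 = 288 MPa.
φR_n = 0.75 × 288 × 3733 × 10⁻³ = 806.3 kN.

φR_n ≈ 806 kN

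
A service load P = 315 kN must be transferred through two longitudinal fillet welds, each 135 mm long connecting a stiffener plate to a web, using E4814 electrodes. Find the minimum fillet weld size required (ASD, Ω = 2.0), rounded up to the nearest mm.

E48XX → F_EXX = 480 MPa.
Total weld length L = 270 mm.
Required throat t_e = P × Ω / (0.6 F_EXX × L) = 315 × 2.0 / (0.6 × 480 × 270 × 10⁻³) = 8.102 mm.
Required leg w = t_e / 0.707 = 11.46 mm → use 12 mm.

w = 12 mm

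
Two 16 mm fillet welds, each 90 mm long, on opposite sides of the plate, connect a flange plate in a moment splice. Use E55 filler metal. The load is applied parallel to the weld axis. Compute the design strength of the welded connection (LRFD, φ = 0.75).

φR_n ≈ 504 kN

E55XX → F_EXX = 550 MPa.
Effective throat t_e = 0.707 × 16 = 11.31 mm.
Total length L = 180 mm; A_we = 11.31 × 180 = 2036 mm².
F_nw = 0.6 F_EXX = 0.6 × 550 = 330 MPa.
φR_n = 0.75 × 330 × 2036 × 10⁻³ = 503.9 kN.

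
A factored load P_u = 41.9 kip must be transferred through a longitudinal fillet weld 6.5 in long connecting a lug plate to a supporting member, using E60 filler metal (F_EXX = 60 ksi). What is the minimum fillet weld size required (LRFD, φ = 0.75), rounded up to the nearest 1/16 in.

w = 3/8 in

Total weld length L = 6.5 in.
Required throat t_e = P_u / (φ × 0.6 F_EXX × L) = 41.9 / (0.75 × 0.6 × 60 × 6.5) = 0.2387 in.
Required leg w = t_e / 0.707 = 0.3377 in → use 3/8 in.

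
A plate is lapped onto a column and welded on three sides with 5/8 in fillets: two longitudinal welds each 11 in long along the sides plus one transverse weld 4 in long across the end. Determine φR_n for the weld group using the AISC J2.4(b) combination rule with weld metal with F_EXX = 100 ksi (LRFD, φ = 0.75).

φR_n ≈ 517 kip

t_e = 0.707 × 0.625 = 0.4419 in.
R_nwl = 0.6 × 100 × 0.4419 × 22 = 583.3 kip (longitudinal, 2 welds).
R_nwt = 0.6 × 100 × 0.4419 × 4 = 106 kip (transverse, base value).
(i) R_nwl + R_nwt = 689.3 kip; (ii) 0.85 R_nwl + 1.5 R_nwt = 654.9 kip.
R_n = max = 689.3 kip [governs: (i)]; φR_n = 517 kip.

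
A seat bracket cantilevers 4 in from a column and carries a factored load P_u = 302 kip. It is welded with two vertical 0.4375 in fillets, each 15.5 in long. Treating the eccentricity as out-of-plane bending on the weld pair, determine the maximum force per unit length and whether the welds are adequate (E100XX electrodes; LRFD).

f_max ≈ 18 kip/in; NOT adequate

E100XX → F_EXX = 100 ksi.
L_w = 2 × 15.5 = 31 in; section modulus (unit throat) S = 2 × L²/6 = 80.08 in².
Direct shear f_v = P/L_w = 302/31 = 9.742 kip/in.
Moment M = P × e = 302 × 4 = 1208 kip·in; bending f_b = M/S = 15.08 kip/in.
f_max = √(f_v² + f_b²) = √(9.742² + 15.08²) = 17.96 kip/in.
φr_n = 0.75 × 0.6 × 100 × (0.707 × 0.4375) = 13.92 kip/in → NOT adequate.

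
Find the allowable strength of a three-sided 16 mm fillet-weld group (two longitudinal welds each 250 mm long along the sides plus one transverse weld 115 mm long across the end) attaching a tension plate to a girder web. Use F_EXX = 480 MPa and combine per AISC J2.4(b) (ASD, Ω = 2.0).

t_e = 0.707 × 16 = 11.31 mm.
R_nwl = 0.6 × 480 × 11.31 × 500 × 10⁻³ = 1629 kN (longitudinal, 2 welds).
R_nwt = 0.6 × 480 × 11.31 × 115 × 10⁻³ = 374.7 kN (transverse, base value).
(i) R_nwl + R_nwt = 2004 kN; (ii) 0.85 R_nwl + 1.5 R_nwt = 1947 kN.
R_n = max = 2004 kN [governs: (i)]; R_n/Ω = 1002 kN.

R_n/Ω ≈ 1000 kN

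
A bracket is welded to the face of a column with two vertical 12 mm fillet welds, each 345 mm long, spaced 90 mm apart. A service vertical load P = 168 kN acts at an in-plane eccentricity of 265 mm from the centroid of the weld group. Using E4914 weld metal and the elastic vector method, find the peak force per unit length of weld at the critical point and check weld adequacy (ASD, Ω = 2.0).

f_max ≈ 1050 N/mm; adequate

E49XX → F_EXX = 490 MPa.
Total weld length L_w = 690 mm. Treat welds as unit-width lines.
Polar moment about centroid: J = 2[d³/12 + d(b/2)²] = 2[345³/12 + 345×45²] = 8241000 mm³.
Direct shear f_v = P/L_w = 168×10³ / 690 = 243.5 N/mm (vertical).
Torsion M = P·e = 168×10³ × 265 = 44520000 N·mm.
Critical point at (x, y) = (45, 172.5) from centroid. f_tx = M·y/J = 931.9 N/mm; f_ty = M·x/J = 243.1 N/mm.
Resultant f_max = √[f_tx² + (f_v + f_ty)²] = √[931.9² + (243.5 + 243.1)²] = 1051 N/mm.
Capacity per unit length: r_n/Ω = (1/2.0) × 0.6 × 490 × (0.707 × 12) = 1247 N/mm.
1051 ≤ 1247 → adequate.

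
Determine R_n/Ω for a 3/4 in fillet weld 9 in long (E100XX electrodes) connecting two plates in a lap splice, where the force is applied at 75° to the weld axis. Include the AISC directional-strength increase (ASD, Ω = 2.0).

E100XX → F_EXX = 100 ksi.
t_e = 0.707 × 0.75 = 0.5302 in; A_we = 0.5302 × 9 = 4.772 in².
Directional factor: 1.0 + 0.5 sin^1.5(75°) = 1.475.
F_nw = 0.6 × 100 × 1.475 = 88.48 ksi.
R_n/Ω = (88.48 × 4.772) / 2.0 = 211.1 kip.

R_n/Ω ≈ 211 kip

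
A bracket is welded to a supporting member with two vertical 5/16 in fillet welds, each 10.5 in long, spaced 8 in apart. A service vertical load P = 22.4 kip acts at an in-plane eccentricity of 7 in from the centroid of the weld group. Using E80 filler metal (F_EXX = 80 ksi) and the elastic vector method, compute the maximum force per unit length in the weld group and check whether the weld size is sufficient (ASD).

f_max ≈ 2.74 kip/in; adequate

Total weld length L_w = 21 in. Treat welds as unit-width lines.
Polar moment about centroid: J = 2[d³/12 + d(b/2)²] = 2[10.5³/12 + 10.5×4²] = 528.9 in³.
Direct shear f_v = P/L_w = 22.4 / 21 = 1.067 kip/in (vertical).
Torsion M = P·e = 22.4 × 7 = 156.8 kip·in.
Critical point at (x, y) = (4, 5.25) from centroid. f_tx = M·y/J = 1.556 kip/in; f_ty = M·x/J = 1.186 kip/in.
Resultant f_max = √[f_tx² + (f_v + f_ty)²] = √[1.556² + (1.067 + 1.186)²] = 2.738 kip/in.
Capacity per unit length: r_n/Ω = (1/2.0) × 0.6 × 80 × (0.707 × 0.3125) = 5.302 kip/in.
2.738 ≤ 5.302 → adequate.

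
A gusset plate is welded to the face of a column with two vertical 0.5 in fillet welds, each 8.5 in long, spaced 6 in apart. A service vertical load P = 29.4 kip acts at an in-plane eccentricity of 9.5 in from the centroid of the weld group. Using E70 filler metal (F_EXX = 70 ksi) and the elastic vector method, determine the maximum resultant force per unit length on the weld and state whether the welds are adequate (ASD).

Total weld length L_w = 17 in. Treat welds as unit-width lines.
Polar moment about centroid: J = 2[d³/12 + d(b/2)²] = 2[8.5³/12 + 8.5×3²] = 255.4 in³.
Direct shear f_v = P/L_w = 29.4 / 17 = 1.729 kip/in (vertical).
Torsion M = P·e = 29.4 × 9.5 = 279.3 kip·in.
Critical point at (x, y) = (3, 4.25) from centroid. f_tx = M·y/J = 4.649 kip/in; f_ty = M·x/J = 3.281 kip/in.
Resultant f_max = √[f_tx² + (f_v + f_ty)²] = √[4.649² + (1.729 + 3.281)²] = 6.835 kip/in.
Capacity per unit length: r_n/Ω = (1/2.0) × 0.6 × 70 × (0.707 × 0.5) = 7.423 kip/in.
6.835 ≤ 7.423 → adequate.

f_max ≈ 6.83 kip/in; adequate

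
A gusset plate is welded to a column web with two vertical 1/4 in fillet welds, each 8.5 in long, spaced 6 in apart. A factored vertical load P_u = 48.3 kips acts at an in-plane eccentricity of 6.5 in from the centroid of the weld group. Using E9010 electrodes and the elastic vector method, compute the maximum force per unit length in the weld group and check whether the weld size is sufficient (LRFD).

f_max ≈ 8.36 kip/in; NOT adequate

E90XX → F_EXX = 90 ksi.
Total weld length L_w = 17 in. Treat welds as unit-width lines.
Polar moment about centroid: J = 2[d³/12 + d(b/2)²] = 2[8.5³/12 + 8.5×3²] = 255.4 in³.
Direct shear f_v = P/L_w = 48.3 / 17 = 2.841 kip/in (vertical).
Torsion M = P·e = 48.3 × 6.5 = 313.95 kip·in.
Critical point at (x, y) = (3, 4.25) from centroid. f_tx = M·y/J = 5.225 kip/in; f_ty = M·x/J = 3.688 kip/in.
Resultant f_max = √[f_tx² + (f_v + f_ty)²] = √[5.225² + (2.841 + 3.688)²] = 8.363 kip/in.
Capacity per unit length: φr_n = 0.75 × 0.6 × 90 × (0.707 × 0.25) = 7.158 kip/in.
8.363 > 7.158 → NOT adequate.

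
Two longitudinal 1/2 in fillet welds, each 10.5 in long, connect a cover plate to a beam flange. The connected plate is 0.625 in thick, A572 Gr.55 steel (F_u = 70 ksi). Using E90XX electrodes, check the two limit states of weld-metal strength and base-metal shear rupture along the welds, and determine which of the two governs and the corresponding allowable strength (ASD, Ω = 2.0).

E90XX → F_EXX = 90 ksi.
t_e = 0.707 × 0.5 = 0.3535 in; L = 21 in.
Weld metal: R_n/Ω = (1/2.0) × 0.6 × 90 × 0.3535 × 21 = 200.4 kip.
Base metal (shear rupture): R_n/Ω = (1/2.0) × 0.6 × 70 × 0.625 × 21 = 275.6 kip.
Governing: weld metal.

R_n/Ω ≈ 200 kip (weld metal governs)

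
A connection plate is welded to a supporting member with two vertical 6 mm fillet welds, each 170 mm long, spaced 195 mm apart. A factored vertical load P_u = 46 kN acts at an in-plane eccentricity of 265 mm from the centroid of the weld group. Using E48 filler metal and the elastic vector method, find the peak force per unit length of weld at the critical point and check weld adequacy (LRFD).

f_max ≈ 499 N/mm; adequate

E48XX → F_EXX = 480 MPa.
Total weld length L_w = 340 mm. Treat welds as unit-width lines.
Polar moment about centroid: J = 2[d³/12 + d(b/2)²] = 2[170³/12 + 170×97.5²] = 4051000 mm³.
Direct shear f_v = P/L_w = 46×10³ / 340 = 135.3 N/mm (vertical).
Torsion M = P·e = 46×10³ × 265 = 12190000 N·mm.
Critical point at (x, y) = (97.5, 85) from centroid. f_tx = M·y/J = 255.8 N/mm; f_ty = M·x/J = 293.4 N/mm.
Resultant f_max = √[f_tx² + (f_v + f_ty)²] = √[255.8² + (135.3 + 293.4)²] = 499.2 N/mm.
Capacity per unit length: φr_n = 0.75 × 0.6 × 480 × (0.707 × 6) = 916.3 N/mm.
499.2 ≤ 916.3 → adequate.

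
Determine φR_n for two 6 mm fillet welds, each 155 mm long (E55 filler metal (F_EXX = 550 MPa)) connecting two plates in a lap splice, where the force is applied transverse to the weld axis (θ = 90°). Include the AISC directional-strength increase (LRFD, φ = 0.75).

t_e = 0.707 × 6 = 4.242 mm; A_we = 4.242 × 310 = 1315 mm².
Directional factor: 1.0 + 0.5 sin^1.5(90°) = 1.5.
F_nw = 0.6 × 550 × 1.5 = 495 MPa.
φR_n = 0.75 × 495 × 1315 × 10⁻³ = 488.2 kN.

φR_n ≈ 488 kN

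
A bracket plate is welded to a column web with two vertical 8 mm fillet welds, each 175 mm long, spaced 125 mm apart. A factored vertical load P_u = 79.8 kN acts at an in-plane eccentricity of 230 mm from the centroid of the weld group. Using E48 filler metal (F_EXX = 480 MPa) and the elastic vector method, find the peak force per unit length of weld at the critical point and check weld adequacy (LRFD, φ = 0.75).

Total weld length L_w = 350 mm. Treat welds as unit-width lines.
Polar moment about centroid: J = 2[d³/12 + d(b/2)²] = 2[175³/12 + 175×62.5²] = 2260000 mm³.
Direct shear f_v = P/L_w = 79.8×10³ / 350 = 228 N/mm (vertical).
Torsion M = P·e = 79.8×10³ × 230 = 18354000 N·mm.
Critical point at (x, y) = (62.5, 87.5) from centroid. f_tx = M·y/J = 710.5 N/mm; f_ty = M·x/J = 507.5 N/mm.
Resultant f_max = √[f_tx² + (f_v + f_ty)²] = √[710.5² + (228 + 507.5)²] = 1023 N/mm.
Capacity per unit length: φr_n = 0.75 × 0.6 × 480 × (0.707 × 8) = 1222 N/mm.
1023 ≤ 1222 → adequate.

f_max ≈ 1020 N/mm; adequate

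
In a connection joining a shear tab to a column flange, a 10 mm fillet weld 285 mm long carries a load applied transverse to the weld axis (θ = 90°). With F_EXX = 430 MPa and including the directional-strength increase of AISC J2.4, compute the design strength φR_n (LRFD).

t_e = 0.707 × 10 = 7.07 mm; A_we = 7.07 × 285 = 2015 mm².
Directional factor: 1.0 + 0.5 sin^1.5(90°) = 1.5.
F_nw = 0.6 × 430 × 1.5 = 387 MPa.
φR_n = 0.75 × 387 × 2015 × 10⁻³ = 584.8 kN.

φR_n ≈ 585 kN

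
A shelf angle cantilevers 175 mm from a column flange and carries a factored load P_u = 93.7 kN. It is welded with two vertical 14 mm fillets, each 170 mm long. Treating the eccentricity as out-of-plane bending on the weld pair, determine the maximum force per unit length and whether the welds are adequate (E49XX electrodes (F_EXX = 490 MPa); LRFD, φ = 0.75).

f_max ≈ 1720 N/mm; adequate

L_w = 2 × 170 = 340 mm; section modulus (unit throat) S = 2 × L²/6 = 9633 mm².
Direct shear f_v = P/L_w = 93.7×10³/340 = 275.6 N/mm.
Moment M = P × e = 93.7×10³ × 175 = 16398000 N·mm; bending f_b = M/S = 1702 N/mm.
f_max = √(f_v² + f_b²) = √(275.6² + 1702²) = 1724 N/mm.
φr_n = 0.75 × 0.6 × 490 × (0.707 × 14) = 2183 N/mm → adequate.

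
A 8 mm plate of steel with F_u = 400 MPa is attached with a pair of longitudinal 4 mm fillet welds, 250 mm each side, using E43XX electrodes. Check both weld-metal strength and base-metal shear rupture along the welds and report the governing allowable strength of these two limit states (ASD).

R_n/Ω ≈ 182 kN (weld metal governs)

E43XX → F_EXX = 430 MPa.
t_e = 0.707 × 4 = 2.828 mm; L = 500 mm.
Weld metal: R_n/Ω = (1/2.0) × 0.6 × 430 × 2.828 × 500 × 10⁻³ = 182.4 kN.
Base metal (shear rupture): R_n/Ω = (1/2.0) × 0.6 × 400 × 8 × 500 × 10⁻³ = 480 kN.
Governing: weld metal.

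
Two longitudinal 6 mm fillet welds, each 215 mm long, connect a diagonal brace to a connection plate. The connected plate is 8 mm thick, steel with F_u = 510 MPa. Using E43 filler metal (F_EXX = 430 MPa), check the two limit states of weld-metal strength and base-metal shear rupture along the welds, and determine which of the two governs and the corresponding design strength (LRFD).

t_e = 0.707 × 6 = 4.242 mm; L = 430 mm.
Weld metal: φR_n = 0.75 × 0.6 × 430 × 4.242 × 430 × 10⁻³ = 353 kN.
Base metal (shear rupture): φR_n = 0.75 × 0.6 × 510 × 8 × 430 × 10⁻³ = 789.5 kN.
Governing: weld metal.

φR_n ≈ 353 kN (weld metal governs)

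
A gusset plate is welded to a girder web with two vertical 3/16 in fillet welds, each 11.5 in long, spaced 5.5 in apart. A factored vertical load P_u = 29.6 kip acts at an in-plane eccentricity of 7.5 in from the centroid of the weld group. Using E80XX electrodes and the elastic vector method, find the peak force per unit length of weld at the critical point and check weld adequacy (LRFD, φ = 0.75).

f_max ≈ 4.04 kip/in; adequate

E80XX → F_EXX = 80 ksi.
Total weld length L_w = 23 in. Treat welds as unit-width lines.
Polar moment about centroid: J = 2[d³/12 + d(b/2)²] = 2[11.5³/12 + 11.5×2.75²] = 427.4 in³.
Direct shear f_v = P/L_w = 29.6 / 23 = 1.287 kip/in (vertical).
Torsion M = P·e = 29.6 × 7.5 = 222 kip·in.
Critical point at (x, y) = (2.75, 5.75) from centroid. f_tx = M·y/J = 2.987 kip/in; f_ty = M·x/J = 1.428 kip/in.
Resultant f_max = √[f_tx² + (f_v + f_ty)²] = √[2.987² + (1.287 + 1.428)²] = 4.036 kip/in.
Capacity per unit length: φr_n = 0.75 × 0.6 × 80 × (0.707 × 0.1875) = 4.772 kip/in.
4.036 ≤ 4.772 → adequate.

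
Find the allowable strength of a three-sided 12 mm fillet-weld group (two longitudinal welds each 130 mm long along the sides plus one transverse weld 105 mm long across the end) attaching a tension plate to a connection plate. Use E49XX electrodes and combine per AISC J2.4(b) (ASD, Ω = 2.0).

R_n/Ω ≈ 472 kN

E49XX → F_EXX = 490 MPa.
t_e = 0.707 × 12 = 8.484 mm.
R_nwl = 0.6 × 490 × 8.484 × 260 × 10⁻³ = 648.5 kN (longitudinal, 2 welds).
R_nwt = 0.6 × 490 × 8.484 × 105 × 10⁻³ = 261.9 kN (transverse, base value).
(i) R_nwl + R_nwt = 910.4 kN; (ii) 0.85 R_nwl + 1.5 R_nwt = 944.1 kN.
R_n = max = 944.1 kN [governs: (ii)]; R_n/Ω = 472 kN.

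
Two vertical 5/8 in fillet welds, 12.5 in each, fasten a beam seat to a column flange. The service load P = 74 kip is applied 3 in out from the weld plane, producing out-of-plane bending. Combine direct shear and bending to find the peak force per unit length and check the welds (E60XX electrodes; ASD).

E60XX → F_EXX = 60 ksi.
L_w = 2 × 12.5 = 25 in; section modulus (unit throat) S = 2 × L²/6 = 52.08 in².
Direct shear f_v = P/L_w = 74/25 = 2.96 kip/in.
Moment M = P × e = 74 × 3 = 222 kip·in; bending f_b = M/S = 4.262 kip/in.
f_max = √(f_v² + f_b²) = √(2.96² + 4.262²) = 5.189 kip/in.
r_n/Ω = (1/2.0) × 0.6 × 60 × (0.707 × 0.625) = 7.954 kip/in → adequate.

f_max ≈ 5.19 kip/in; adequate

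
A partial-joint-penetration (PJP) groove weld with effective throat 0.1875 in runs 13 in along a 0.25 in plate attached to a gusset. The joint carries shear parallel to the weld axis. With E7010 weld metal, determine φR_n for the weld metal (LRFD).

E70XX → F_EXX = 70 ksi.
Effective throat (given) t_e = 0.1875 in.
A_we = 0.1875 × 13 = 2.438 in².
F_nw = 0.6 F_EXX = 42 ksi.
φR_n = 0.75 × 42 × 2.438 = 76.78 kip.

φR_n ≈ 76.8 kip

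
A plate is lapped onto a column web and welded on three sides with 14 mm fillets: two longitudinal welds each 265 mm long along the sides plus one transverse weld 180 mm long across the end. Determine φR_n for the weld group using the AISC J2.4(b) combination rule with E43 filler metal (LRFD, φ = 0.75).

φR_n ≈ 1380 kN

E43XX → F_EXX = 430 MPa.
t_e = 0.707 × 14 = 9.898 mm.
R_nwl = 0.6 × 430 × 9.898 × 530 × 10⁻³ = 1353 kN (longitudinal, 2 welds).
R_nwt = 0.6 × 430 × 9.898 × 180 × 10⁻³ = 459.7 kN (transverse, base value).
(i) R_nwl + R_nwt = 1813 kN; (ii) 0.85 R_nwl + 1.5 R_nwt = 1840 kN.
R_n = max = 1840 kN [governs: (ii)]; φR_n = 1380 kN.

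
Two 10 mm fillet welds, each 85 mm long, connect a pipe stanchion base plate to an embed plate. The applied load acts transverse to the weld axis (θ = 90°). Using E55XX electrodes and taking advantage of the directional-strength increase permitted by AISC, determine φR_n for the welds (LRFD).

E55XX → F_EXX = 550 MPa.
t_e = 0.707 × 10 = 7.07 mm; A_we = 7.07 × 170 = 1202 mm².
Directional factor: 1.0 + 0.5 sin^1.5(90°) = 1.5.
F_nw = 0.6 × 550 × 1.5 = 495 MPa.
φR_n = 0.75 × 495 × 1202 × 10⁻³ = 446.2 kN.

φR_n ≈ 446 kN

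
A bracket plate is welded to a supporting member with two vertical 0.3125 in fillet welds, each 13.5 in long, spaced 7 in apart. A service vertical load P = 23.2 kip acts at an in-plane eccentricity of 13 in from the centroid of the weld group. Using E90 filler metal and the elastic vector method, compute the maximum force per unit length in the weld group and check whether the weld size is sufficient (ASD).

E90XX → F_EXX = 90 ksi.
Total weld length L_w = 27 in. Treat welds as unit-width lines.
Polar moment about centroid: J = 2[d³/12 + d(b/2)²] = 2[13.5³/12 + 13.5×3.5²] = 740.8 in³.
Direct shear f_v = P/L_w = 23.2 / 27 = 0.8593 kip/in (vertical).
Torsion M = P·e = 23.2 × 13 = 301.6 kip·in.
Critical point at (x, y) = (3.5, 6.75) from centroid. f_tx = M·y/J = 2.748 kip/in; f_ty = M·x/J = 1.425 kip/in.
Resultant f_max = √[f_tx² + (f_v + f_ty)²] = √[2.748² + (0.8593 + 1.425)²] = 3.573 kip/in.
Capacity per unit length: r_n/Ω = (1/2.0) × 0.6 × 90 × (0.707 × 0.3125) = 5.965 kip/in.
3.573 ≤ 5.965 → adequate.

f_max ≈ 3.57 kip/in; adequate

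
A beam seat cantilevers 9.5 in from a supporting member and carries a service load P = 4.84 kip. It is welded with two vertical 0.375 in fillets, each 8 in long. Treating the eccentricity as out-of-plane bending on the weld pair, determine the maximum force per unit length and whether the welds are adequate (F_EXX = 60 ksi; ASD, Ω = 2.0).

f_max ≈ 2.18 kip/in; adequate

L_w = 2 × 8 = 16 in; section modulus (unit throat) S = 2 × L²/6 = 21.33 in².
Direct shear f_v = P/L_w = 4.84/16 = 0.3025 kip/in.
Moment M = P × e = 4.84 × 9.5 = 45.98 kip·in; bending f_b = M/S = 2.155 kip/in.
f_max = √(f_v² + f_b²) = √(0.3025² + 2.155²) = 2.176 kip/in.
r_n/Ω = (1/2.0) × 0.6 × 60 × (0.707 × 0.375) = 4.772 kip/in → adequate.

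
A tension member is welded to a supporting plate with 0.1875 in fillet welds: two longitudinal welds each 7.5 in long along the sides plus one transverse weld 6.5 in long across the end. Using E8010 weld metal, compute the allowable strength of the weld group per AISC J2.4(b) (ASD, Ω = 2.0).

E80XX → F_EXX = 80 ksi.
t_e = 0.707 × 0.1875 = 0.1326 in.
R_nwl = 0.6 × 80 × 0.1326 × 15 = 95.44 kips (longitudinal, 2 welds).
R_nwt = 0.6 × 80 × 0.1326 × 6.5 = 41.36 kips (transverse, base value).
(i) R_nwl + R_nwt = 136.8 kips; (ii) 0.85 R_nwl + 1.5 R_nwt = 143.2 kips.
R_n = max = 143.2 kips [governs: (ii)]; R_n/Ω = 71.58 kips.

R_n/Ω ≈ 71.6 kips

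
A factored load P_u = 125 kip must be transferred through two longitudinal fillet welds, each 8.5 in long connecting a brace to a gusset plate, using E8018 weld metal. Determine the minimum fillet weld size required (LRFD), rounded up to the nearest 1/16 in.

E80XX → F_EXX = 80 ksi.
Total weld length L = 17 in.
Required throat t_e = P_u / (φ × 0.6 F_EXX × L) = 125 / (0.75 × 0.6 × 80 × 17) = 0.2042 in.
Required leg w = t_e / 0.707 = 0.2889 in → use 5/16 in.

w = 5/16 in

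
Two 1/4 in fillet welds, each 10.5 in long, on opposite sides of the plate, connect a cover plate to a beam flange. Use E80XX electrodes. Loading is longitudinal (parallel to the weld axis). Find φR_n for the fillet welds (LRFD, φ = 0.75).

φR_n ≈ 134 kips

E80XX → F_EXX = 80 ksi.
Effective throat t_e = 0.707 × 0.25 = 0.1767 in.
Total length L = 21 in; A_we = 0.1767 × 21 = 3.712 in².
F_nw = 0.6 F_EXX = 0.6 × 80 = 48 ksi.
φR_n = 0.75 × 48 × 3.712 = 133.6 kips.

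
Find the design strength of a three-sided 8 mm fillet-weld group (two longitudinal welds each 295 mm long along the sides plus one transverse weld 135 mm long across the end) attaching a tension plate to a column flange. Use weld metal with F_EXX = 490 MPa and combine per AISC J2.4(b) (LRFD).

t_e = 0.707 × 8 = 5.656 mm.
R_nwl = 0.6 × 490 × 5.656 × 590 × 10⁻³ = 981.1 kN (longitudinal, 2 welds).
R_nwt = 0.6 × 490 × 5.656 × 135 × 10⁻³ = 224.5 kN (transverse, base value).
(i) R_nwl + R_nwt = 1206 kN; (ii) 0.85 R_nwl + 1.5 R_nwt = 1171 kN.
R_n = max = 1206 kN [governs: (i)]; φR_n = 904.2 kN.

φR_n ≈ 904 kN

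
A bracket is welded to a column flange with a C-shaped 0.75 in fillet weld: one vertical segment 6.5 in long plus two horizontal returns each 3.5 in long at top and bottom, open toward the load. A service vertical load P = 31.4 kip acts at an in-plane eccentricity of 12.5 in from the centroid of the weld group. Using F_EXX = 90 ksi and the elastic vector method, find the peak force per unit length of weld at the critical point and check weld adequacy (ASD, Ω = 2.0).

Total weld length L_w = 13.5 in. Treat welds as unit-width lines.
Centroid: x̄ = 2×3.5×1.75 / 13.5 = 0.9074 in from the vertical weld.
Polar moment about centroid: J = I_x + I_y = [6.5³/12 + 2×3.5×3.25²] + [6.5×0.9074² + 2(3.5³/12 + 3.5×0.8426²)] = 114.3 in³.
Direct shear f_v = P/L_w = 31.4 / 13.5 = 2.326 kip/in (vertical).
Torsion M = P·e = 31.4 × 12.5 = 392.5 kip·in.
Critical point at (x, y) = (2.593, 3.25) from centroid. f_tx = M·y/J = 11.16 kip/in; f_ty = M·x/J = 8.904 kip/in.
Resultant f_max = √[f_tx² + (f_v + f_ty)²] = √[11.16² + (2.326 + 8.904)²] = 15.83 kip/in.
Capacity per unit length: r_n/Ω = (1/2.0) × 0.6 × 90 × (0.707 × 0.75) = 14.32 kip/in.
15.83 > 14.32 → NOT adequate.

f_max ≈ 15.8 kip/in; NOT adequate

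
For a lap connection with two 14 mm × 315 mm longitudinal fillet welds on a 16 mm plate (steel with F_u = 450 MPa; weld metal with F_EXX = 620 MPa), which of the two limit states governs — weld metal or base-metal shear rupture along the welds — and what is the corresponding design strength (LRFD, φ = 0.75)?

φR_n ≈ 1740 kN (weld metal governs)

t_e = 0.707 × 14 = 9.898 mm; L = 630 mm.
Weld metal: φR_n = 0.75 × 0.6 × 620 × 9.898 × 630 × 10⁻³ = 1740 kN.
Base metal (shear rupture): φR_n = 0.75 × 0.6 × 450 × 16 × 630 × 10⁻³ = 2041 kN.
Governing: weld metal.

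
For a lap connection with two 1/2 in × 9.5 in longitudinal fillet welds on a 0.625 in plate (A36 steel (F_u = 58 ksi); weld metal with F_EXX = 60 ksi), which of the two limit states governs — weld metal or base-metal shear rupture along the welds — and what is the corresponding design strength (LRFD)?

φR_n ≈ 181 kip (weld metal governs)

t_e = 0.707 × 0.5 = 0.3535 in; L = 19 in.
Weld metal: φR_n = 0.75 × 0.6 × 60 × 0.3535 × 19 = 181.3 kip.
Base metal (shear rupture): φR_n = 0.75 × 0.6 × 58 × 0.625 × 19 = 309.9 kip.
Governing: weld metal.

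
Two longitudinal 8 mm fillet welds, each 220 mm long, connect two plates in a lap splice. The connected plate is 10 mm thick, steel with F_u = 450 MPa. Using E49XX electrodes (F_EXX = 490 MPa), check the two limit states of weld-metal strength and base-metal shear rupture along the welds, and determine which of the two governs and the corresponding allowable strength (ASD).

t_e = 0.707 × 8 = 5.656 mm; L = 440 mm.
Weld metal: R_n/Ω = (1/2.0) × 0.6 × 490 × 5.656 × 440 × 10⁻³ = 365.8 kN.
Base metal (shear rupture): R_n/Ω = (1/2.0) × 0.6 × 450 × 10 × 440 × 10⁻³ = 594 kN.
Governing: weld metal.

R_n/Ω ≈ 366 kN (weld metal governs)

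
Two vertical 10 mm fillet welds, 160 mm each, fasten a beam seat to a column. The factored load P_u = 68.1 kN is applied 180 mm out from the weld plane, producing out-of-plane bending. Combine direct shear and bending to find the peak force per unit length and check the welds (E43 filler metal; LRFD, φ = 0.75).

f_max ≈ 1450 N/mm; NOT adequate

E43XX → F_EXX = 430 MPa.
L_w = 2 × 160 = 320 mm; section modulus (unit throat) S = 2 × L²/6 = 8533 mm².
Direct shear f_v = P/L_w = 68.1×10³/320 = 212.8 N/mm.
Moment M = P × e = 68.1×10³ × 180 = 12258000 N·mm; bending f_b = M/S = 1436 N/mm.
f_max = √(f_v² + f_b²) = √(212.8² + 1436²) = 1452 N/mm.
φr_n = 0.75 × 0.6 × 430 × (0.707 × 10) = 1368 N/mm → NOT adequate.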